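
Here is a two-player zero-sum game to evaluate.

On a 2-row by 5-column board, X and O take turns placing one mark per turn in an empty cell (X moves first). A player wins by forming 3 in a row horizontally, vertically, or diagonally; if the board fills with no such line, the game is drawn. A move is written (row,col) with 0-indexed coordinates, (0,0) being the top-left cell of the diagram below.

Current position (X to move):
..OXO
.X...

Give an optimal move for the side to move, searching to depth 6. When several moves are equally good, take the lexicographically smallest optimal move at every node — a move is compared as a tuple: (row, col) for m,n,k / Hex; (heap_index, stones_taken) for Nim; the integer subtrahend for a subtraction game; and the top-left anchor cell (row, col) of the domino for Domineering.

ply 1, X at ..OXO/.X... | (0,0)=+0→X.OXO/.X...; (0,1)=+0→.XOXO/.X...; (1,0)=+0→..OXO/XX...; (1,2)=+1→..OXO/.XX..*; (1,3)=+0→..OXO/.X.X.; (1,4)=+0→..OXO/.X..X
ply 2, O at ..OXO/.XX.. | (0,0)=-1→O.OXO/.XX..*; (0,1)=-1→.OOXO/.XX..; (1,0)=-1→..OXO/OXX..; (1,3)=-1→..OXO/.XXO.; (1,4)=-1→..OXO/.XX.O
ply 3, X at O.OXO/.XX.. | (0,1)=+1→OXOXO/.XX..*; (1,0)=+1→O.OXO/XXX..; (1,3)=+1→O.OXO/.XXX.; (1,4)=-1→O.OXO/.XX.X
ply 4, O at OXOXO/.XX.. | (1,0)=-1→OXOXO/OXX..*; (1,3)=-1→OXOXO/.XXO.; (1,4)=-1→OXOXO/.XX.O
ply 5, X at OXOXO/OXX.. | (1,3)=+1→OXOXO/OXXX.*; (1,4)=+0→OXOXO/OXX.X
ply 6: OXOXO/OXXX. is terminal -1 (O); from ..OXO/.X... depth 6

X's best at [..OXO/.X...]: (1,2)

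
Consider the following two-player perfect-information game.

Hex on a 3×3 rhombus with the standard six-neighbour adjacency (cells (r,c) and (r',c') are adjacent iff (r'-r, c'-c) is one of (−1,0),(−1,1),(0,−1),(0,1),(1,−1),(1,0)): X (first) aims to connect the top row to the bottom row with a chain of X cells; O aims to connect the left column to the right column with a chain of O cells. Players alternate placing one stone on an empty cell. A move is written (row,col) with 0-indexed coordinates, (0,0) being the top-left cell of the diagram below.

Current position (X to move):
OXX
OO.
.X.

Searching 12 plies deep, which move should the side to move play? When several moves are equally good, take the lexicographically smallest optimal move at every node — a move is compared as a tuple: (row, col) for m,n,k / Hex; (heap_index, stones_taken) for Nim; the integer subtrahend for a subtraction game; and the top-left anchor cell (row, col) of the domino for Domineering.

X's best at [OXX/OO./.X.]: (1,2)

ply 1, X at OXX/OO./.X. | (1,2)=+1→OXX/OOX/.X.*; (2,0)=-1→OXX/OO./XX.; (2,2)=-1→OXX/OO./.XX
ply 2: OXX/OOX/.X. is terminal -1 (O); from OXX/OO./.X. depth 12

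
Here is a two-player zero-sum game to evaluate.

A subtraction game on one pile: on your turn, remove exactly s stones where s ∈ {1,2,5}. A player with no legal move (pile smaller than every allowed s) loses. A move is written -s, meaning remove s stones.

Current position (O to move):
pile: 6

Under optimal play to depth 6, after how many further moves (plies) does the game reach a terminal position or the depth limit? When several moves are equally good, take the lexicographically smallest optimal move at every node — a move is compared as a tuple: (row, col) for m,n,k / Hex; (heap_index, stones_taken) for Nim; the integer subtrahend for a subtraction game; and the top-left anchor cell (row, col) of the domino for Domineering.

PV length from [6]: 4 plies

ply 1, O at 6 | -1=-1→5*; -2=-1→4; -5=-1→1
ply 2, X at 5 | -1=-1→4; -2=+1→3*; -5=+1→0
ply 3, O at 3 | -1=-1→2*; -2=-1→1
ply 4, X at 2 | -1=-1→1; -2=+1→0*
ply 5: 0 is terminal -1 (O); from 6 depth 6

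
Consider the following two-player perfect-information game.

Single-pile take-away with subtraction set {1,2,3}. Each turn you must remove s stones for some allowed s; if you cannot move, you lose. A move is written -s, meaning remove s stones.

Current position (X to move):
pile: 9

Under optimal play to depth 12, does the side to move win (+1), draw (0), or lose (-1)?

ply 1, X at 9 | -1=+1→8*; -2=-1→7; -3=-1→6
ply 2, O at 8 | -1=-1→7*; -2=-1→6; -3=-1→5
ply 3, X at 7 | -1=-1→6; -2=-1→5; -3=+1→4*
ply 4, O at 4 | -1=-1→3*; -2=-1→2; -3=-1→1
ply 5, X at 3 | -1=-1→2; -2=-1→1; -3=+1→0*
ply 6: 0 is terminal -1 (O); from 9 depth 12

value(9, X) = +1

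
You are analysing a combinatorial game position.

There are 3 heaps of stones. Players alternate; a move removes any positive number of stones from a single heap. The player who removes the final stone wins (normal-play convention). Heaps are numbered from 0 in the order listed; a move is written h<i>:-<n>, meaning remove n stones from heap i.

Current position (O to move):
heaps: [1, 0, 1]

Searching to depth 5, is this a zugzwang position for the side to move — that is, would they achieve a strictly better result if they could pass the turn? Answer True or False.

ply 1, O at (1,0,1) | h0:-1=-1→(0,0,1)*; h2:-1=-1→(1,0,0)
ply 2, X at (0,0,1) | h2:-1=+1→(0,0,0)*
ply 3: (0,0,0) is terminal -1 (O); from (1,0,1) depth 5
suppose O passes — search the same position with X to move:
pass> ply 1, X at (1,0,1) | h0:-1=-1→(0,0,1)*; h2:-1=-1→(1,0,0)
pass> ply 2, O at (0,0,1) | h2:-1=+1→(0,0,0)*
pass> ply 3: (0,0,0) is terminal -1 (X); from (1,0,1) depth 5
for O: play -1, pass +1

zugzwang((1,0,1), O) = True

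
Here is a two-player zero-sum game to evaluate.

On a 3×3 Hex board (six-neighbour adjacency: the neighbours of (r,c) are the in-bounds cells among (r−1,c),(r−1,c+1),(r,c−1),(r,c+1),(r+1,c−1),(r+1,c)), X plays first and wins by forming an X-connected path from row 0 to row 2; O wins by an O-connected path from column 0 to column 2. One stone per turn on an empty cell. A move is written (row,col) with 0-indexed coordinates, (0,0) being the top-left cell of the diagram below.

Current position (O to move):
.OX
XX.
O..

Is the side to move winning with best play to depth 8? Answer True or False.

p1 O@[.OX/XX./O..]: (0,0)[OOX/XX./O..]-1 (1,2)[.OX/XXO/O..]-1 (2,1)[.OX/XX./OO.]+1* (2,2)[.OX/XX./O.O]-1
p2 X@[.OX/XX./OO.]: (0,0)[XOX/XX./OO.]-1* (1,2)[.OX/XXX/OO.]-1 (2,2)[.OX/XX./OOX]-1
p3 O@[XOX/XX./OO.]: (1,2)[XOX/XXO/OO.]+1* (2,2)[XOX/XX./OOO]+1
p4 X@[XOX/XXO/OO.] terminal -1; root [.OX/XX./O..] d8

O winning at [.OX/XX./O..]: True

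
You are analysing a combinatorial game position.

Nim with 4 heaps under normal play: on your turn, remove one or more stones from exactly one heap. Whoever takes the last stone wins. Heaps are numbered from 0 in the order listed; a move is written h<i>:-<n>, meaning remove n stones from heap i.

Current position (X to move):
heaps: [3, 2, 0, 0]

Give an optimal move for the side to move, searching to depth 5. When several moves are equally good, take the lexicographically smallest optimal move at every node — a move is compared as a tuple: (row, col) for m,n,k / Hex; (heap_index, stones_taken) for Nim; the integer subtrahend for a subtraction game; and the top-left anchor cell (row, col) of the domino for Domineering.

X's best at [(3,2,0,0)]: h0:-1

[(3,2,0,0)] X move#1: h0:-1:+1/(2,2,0,0)*, h0:-2:-1/(1,2,0,0), h0:-3:-1/(0,2,0,0), h1:-1:-1/(3,1,0,0), h1:-2:-1/(3,0,0,0)
[(2,2,0,0)] O move#2: h0:-1:-1/(1,2,0,0)*, h0:-2:-1/(0,2,0,0), h1:-1:-1/(2,1,0,0), h1:-2:-1/(2,0,0,0)
[(1,2,0,0)] X move#3: h0:-1:-1/(0,2,0,0), h1:-1:+1/(1,1,0,0)*, h1:-2:-1/(1,0,0,0)
[(1,1,0,0)] O move#4: h0:-1:-1/(0,1,0,0)*, h1:-1:-1/(1,0,0,0)
[(0,1,0,0)] X move#5: h1:-1:+1/(0,0,0,0)*
[(0,0,0,0)] end (terminal -1, O#6); searched (3,2,0,0) to 5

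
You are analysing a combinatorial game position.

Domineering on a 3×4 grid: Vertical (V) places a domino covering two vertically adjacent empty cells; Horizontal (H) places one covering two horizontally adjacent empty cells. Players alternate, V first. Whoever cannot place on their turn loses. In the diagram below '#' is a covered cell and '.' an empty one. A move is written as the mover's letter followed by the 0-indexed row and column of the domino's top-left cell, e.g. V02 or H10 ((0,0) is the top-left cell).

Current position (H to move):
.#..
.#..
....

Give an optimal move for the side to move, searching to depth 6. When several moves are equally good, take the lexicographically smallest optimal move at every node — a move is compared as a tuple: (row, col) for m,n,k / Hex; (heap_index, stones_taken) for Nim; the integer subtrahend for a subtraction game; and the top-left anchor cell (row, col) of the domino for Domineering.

H's best at [.#../.#../....]: H12

[.#../.#../....] H move#1: H02:-1/.###/.#../...., H12:+1/.#../.###/....*, H20:-1/.#../.#../##.., H21:-1/.#../.#../.##., H22:-1/.#../.#../..##
[.#../.###/....] V move#2: V00:-1/##../####/....*, V10:-1/.#../####/#...
[##../####/....] H move#3: H02:+1/####/####/....*, H20:+1/##../####/##.., H21:+1/##../####/.##., H22:+1/##../####/..##
[####/####/....] end (terminal -1, V#4); searched .#../.#../.... to 6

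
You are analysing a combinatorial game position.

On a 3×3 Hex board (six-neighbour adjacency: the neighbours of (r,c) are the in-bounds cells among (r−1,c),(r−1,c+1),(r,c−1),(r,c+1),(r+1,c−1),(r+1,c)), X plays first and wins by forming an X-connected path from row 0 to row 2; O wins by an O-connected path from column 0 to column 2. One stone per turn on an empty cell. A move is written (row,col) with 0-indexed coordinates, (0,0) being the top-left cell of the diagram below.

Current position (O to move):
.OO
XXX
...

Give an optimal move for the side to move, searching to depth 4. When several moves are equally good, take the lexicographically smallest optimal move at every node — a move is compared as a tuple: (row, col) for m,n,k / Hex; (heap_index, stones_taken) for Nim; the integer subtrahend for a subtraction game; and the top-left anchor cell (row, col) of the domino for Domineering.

O's best at [.OO/XXX/...]: (0,0)

ply 1, O at .OO/XXX/... | (0,0)=+1→OOO/XXX/...*; (2,0)=-1→.OO/XXX/O..; (2,1)=-1→.OO/XXX/.O.; (2,2)=-1→.OO/XXX/..O
ply 2: OOO/XXX/... is terminal -1 (X); from .OO/XXX/... depth 4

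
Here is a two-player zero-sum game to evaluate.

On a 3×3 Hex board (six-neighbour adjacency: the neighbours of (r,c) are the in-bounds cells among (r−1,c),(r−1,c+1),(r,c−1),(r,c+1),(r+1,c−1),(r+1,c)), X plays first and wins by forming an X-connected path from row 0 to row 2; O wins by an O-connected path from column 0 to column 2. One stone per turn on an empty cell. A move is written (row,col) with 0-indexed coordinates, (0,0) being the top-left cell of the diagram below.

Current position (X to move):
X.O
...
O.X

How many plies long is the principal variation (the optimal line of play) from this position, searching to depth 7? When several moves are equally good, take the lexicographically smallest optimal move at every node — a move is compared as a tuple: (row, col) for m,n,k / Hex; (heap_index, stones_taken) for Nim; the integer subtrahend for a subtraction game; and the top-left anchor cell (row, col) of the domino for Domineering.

PV length from [X.O/.../O.X]: 5 plies

ply 1, X at X.O/.../O.X | (0,1)=-1→XXO/.../O.X; (1,0)=-1→X.O/X../O.X; (1,1)=+1→X.O/.X./O.X*; (1,2)=-1→X.O/..X/O.X; (2,1)=-1→X.O/.../OXX
ply 2, O at X.O/.X./O.X | (0,1)=-1→XOO/.X./O.X*; (1,0)=-1→X.O/OX./O.X; (1,2)=-1→X.O/.XO/O.X; (2,1)=-1→X.O/.X./OOX
ply 3, X at XOO/.X./O.X | (1,0)=+1→XOO/XX./O.X*; (1,2)=-1→XOO/.XX/O.X; (2,1)=-1→XOO/.X./OXX
ply 4, O at XOO/XX./O.X | (1,2)=-1→XOO/XXO/O.X*; (2,1)=-1→XOO/XX./OOX
ply 5, X at XOO/XXO/O.X | (2,1)=+1→XOO/XXO/OXX*
ply 6: XOO/XXO/OXX is terminal -1 (O); from X.O/.../O.X depth 7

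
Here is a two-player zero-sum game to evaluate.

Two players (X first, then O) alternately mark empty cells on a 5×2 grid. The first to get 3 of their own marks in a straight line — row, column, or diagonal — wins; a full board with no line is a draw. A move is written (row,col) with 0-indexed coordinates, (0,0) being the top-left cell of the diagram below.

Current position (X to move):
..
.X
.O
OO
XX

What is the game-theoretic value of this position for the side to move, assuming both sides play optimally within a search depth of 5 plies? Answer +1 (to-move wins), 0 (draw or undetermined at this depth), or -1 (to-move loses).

value(../.X/.O/OO/XX, X) = 0

ply 1, X at ../.X/.O/OO/XX | (0,0)=+0→X./.X/.O/OO/XX*; (0,1)=+0→.X/.X/.O/OO/XX; (1,0)=+0→../XX/.O/OO/XX; (2,0)=+0→../.X/XO/OO/XX
ply 2, O at X./.X/.O/OO/XX | (0,1)=+0→XO/.X/.O/OO/XX*; (1,0)=+0→X./OX/.O/OO/XX; (2,0)=+0→X./.X/OO/OO/XX
ply 3, X at XO/.X/.O/OO/XX | (1,0)=+0→XO/XX/.O/OO/XX*; (2,0)=+0→XO/.X/XO/OO/XX
ply 4, O at XO/XX/.O/OO/XX | (2,0)=+0→XO/XX/OO/OO/XX*
ply 5: XO/XX/OO/OO/XX is terminal +0 (X); from ../.X/.O/OO/XX depth 5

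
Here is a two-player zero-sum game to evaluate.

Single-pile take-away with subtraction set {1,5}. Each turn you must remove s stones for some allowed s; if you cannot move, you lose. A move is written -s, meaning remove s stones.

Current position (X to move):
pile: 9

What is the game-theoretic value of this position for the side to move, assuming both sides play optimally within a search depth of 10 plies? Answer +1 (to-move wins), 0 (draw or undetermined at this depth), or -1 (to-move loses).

value(9, X) = +1

[9] X move#1: -1:+1/8*, -5:+1/4
[8] O move#2: -1:-1/7*, -5:-1/3
[7] X move#3: -1:+1/6*, -5:+1/2
[6] O move#4: -1:-1/5*, -5:-1/1
[5] X move#5: -1:+1/4*, -5:+1/0
[4] O move#6: -1:-1/3*
[3] X move#7: -1:+1/2*
[2] O move#8: -1:-1/1*
[1] X move#9: -1:+1/0*
[0] end (terminal -1, O#10); searched 9 to 10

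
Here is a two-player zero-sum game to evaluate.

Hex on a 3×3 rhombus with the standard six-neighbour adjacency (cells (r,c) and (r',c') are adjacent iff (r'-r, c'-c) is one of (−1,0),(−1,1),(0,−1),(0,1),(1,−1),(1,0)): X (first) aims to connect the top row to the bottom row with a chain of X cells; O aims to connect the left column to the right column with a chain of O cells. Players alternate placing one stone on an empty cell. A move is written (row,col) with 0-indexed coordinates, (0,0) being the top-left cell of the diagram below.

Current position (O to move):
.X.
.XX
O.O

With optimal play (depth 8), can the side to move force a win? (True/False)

O winning at [.X./.XX/O.O]: True

ply 1, O at .X./.XX/O.O | (0,0)=-1→OX./.XX/O.O; (0,2)=-1→.XO/.XX/O.O; (1,0)=-1→.X./OXX/O.O; (2,1)=+1→.X./.XX/OOO*
ply 2: .X./.XX/OOO is terminal -1 (X); from .X./.XX/O.O depth 8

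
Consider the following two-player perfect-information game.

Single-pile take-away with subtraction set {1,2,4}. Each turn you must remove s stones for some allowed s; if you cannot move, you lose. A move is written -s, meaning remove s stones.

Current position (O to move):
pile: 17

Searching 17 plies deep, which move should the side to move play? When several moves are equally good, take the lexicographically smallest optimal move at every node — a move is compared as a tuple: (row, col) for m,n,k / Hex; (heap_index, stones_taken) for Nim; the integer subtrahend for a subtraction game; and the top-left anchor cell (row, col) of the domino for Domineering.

O's best at [17]: -2

p1 O@[17]: -1[16]-1 -2[15]+1* -4[13]-1
p2 X@[15]: -1[14]-1* -2[13]-1 -4[11]-1
p3 O@[14]: -1[13]-1 -2[12]+1* -4[10]-1
p4 X@[12]: -1[11]-1* -2[10]-1 -4[8]-1
p5 O@[11]: -1[10]-1 -2[9]+1* -4[7]-1
p6 X@[9]: -1[8]-1* -2[7]-1 -4[5]-1
p7 O@[8]: -1[7]-1 -2[6]+1* -4[4]-1
p8 X@[6]: -1[5]-1* -2[4]-1 -4[2]-1
p9 O@[5]: -1[4]-1 -2[3]+1* -4[1]-1
p10 X@[3]: -1[2]-1* -2[1]-1
p11 O@[2]: -1[1]-1 -2[0]+1*
p12 X@[0] terminal -1; root [17] d17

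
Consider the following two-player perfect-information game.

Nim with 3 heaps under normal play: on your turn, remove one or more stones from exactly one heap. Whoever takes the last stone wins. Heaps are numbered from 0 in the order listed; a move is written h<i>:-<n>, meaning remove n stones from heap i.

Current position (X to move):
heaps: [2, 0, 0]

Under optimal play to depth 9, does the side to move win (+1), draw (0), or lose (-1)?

value((2,0,0), X) = +1

[(2,0,0)] X move#1: h0:-1:-1/(1,0,0), h0:-2:+1/(0,0,0)*
[(0,0,0)] end (terminal -1, O#2); searched (2,0,0) to 9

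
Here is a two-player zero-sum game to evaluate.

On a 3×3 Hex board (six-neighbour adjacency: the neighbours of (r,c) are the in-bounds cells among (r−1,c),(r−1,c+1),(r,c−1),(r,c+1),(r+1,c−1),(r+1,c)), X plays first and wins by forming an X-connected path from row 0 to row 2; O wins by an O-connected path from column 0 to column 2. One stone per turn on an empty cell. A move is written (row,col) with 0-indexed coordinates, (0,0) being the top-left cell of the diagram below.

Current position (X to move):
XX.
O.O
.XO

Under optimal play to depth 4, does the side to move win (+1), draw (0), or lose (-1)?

value(XX./O.O/.XO, X) = +1

p1 X@[XX./O.O/.XO]: (0,2)[XXX/O.O/.XO]-1 (1,1)[XX./OXO/.XO]+1* (2,0)[XX./O.O/XXO]-1
p2 O@[XX./OXO/.XO] terminal -1; root [XX./O.O/.XO] d4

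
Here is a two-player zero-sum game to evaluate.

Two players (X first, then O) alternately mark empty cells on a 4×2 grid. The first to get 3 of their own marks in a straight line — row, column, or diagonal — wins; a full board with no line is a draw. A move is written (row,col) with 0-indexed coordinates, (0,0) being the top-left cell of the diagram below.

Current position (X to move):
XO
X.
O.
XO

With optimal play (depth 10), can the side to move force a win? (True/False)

X winning at [XO/X./O./XO]: False

p1 X@[XO/X./O./XO]: (1,1)[XO/XX/O./XO]+0* (2,1)[XO/X./OX/XO]+0
p2 O@[XO/XX/O./XO]: (2,1)[XO/XX/OO/XO]+0*
p3 X@[XO/XX/OO/XO] terminal +0; root [XO/X./O./XO] d10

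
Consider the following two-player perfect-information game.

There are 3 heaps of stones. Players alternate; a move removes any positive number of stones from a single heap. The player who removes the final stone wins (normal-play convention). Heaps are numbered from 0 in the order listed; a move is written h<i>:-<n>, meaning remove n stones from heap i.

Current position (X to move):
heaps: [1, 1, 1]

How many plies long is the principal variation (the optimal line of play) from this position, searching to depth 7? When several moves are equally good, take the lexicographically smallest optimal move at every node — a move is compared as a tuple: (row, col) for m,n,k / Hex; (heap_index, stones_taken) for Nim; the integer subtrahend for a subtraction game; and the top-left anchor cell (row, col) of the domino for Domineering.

ply 1, X at (1,1,1) | h0:-1=+1→(0,1,1)*; h1:-1=+1→(1,0,1); h2:-1=+1→(1,1,0)
ply 2, O at (0,1,1) | h1:-1=-1→(0,0,1)*; h2:-1=-1→(0,1,0)
ply 3, X at (0,0,1) | h2:-1=+1→(0,0,0)*
ply 4: (0,0,0) is terminal -1 (O); from (1,1,1) depth 7

PV length from [(1,1,1)]: 3 plies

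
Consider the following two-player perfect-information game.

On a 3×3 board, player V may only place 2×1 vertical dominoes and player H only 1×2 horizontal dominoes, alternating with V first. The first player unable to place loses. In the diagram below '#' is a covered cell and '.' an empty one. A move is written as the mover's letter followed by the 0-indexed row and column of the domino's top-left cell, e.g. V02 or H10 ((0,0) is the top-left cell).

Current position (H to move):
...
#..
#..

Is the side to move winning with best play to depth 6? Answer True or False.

ply 1, H at .../#../#.. | H00=-1→##./#../#..; H01=-1→.##/#../#..; H11=+1→.../###/#..*; H21=-1→.../#../###
ply 2: .../###/#.. is terminal -1 (V); from .../#../#.. depth 6

H winning at [.../#../#..]: True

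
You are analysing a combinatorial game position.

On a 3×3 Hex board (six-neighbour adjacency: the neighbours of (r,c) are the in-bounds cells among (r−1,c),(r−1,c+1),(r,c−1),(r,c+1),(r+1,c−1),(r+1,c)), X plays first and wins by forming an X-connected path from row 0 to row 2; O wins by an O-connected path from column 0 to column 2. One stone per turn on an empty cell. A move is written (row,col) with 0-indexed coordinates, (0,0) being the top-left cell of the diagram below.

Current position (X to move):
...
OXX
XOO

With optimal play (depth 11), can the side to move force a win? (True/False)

ply 1, X at .../OXX/XOO | (0,0)=+1→X../OXX/XOO*; (0,1)=+1→.X./OXX/XOO; (0,2)=+1→..X/OXX/XOO
ply 2, O at X../OXX/XOO | (0,1)=-1→XO./OXX/XOO*; (0,2)=-1→X.O/OXX/XOO
ply 3, X at XO./OXX/XOO | (0,2)=+1→XOX/OXX/XOO*
ply 4: XOX/OXX/XOO is terminal -1 (O); from .../OXX/XOO depth 11

X winning at [.../OXX/XOO]: True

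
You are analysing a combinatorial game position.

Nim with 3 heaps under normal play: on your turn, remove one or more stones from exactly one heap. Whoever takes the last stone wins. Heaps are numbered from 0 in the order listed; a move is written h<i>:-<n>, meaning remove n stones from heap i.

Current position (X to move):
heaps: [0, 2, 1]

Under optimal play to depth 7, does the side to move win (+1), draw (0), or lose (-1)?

ply 1, X at (0,2,1) | h1:-1=+1→(0,1,1)*; h1:-2=-1→(0,0,1); h2:-1=-1→(0,2,0)
ply 2, O at (0,1,1) | h1:-1=-1→(0,0,1)*; h2:-1=-1→(0,1,0)
ply 3, X at (0,0,1) | h2:-1=+1→(0,0,0)*
ply 4: (0,0,0) is terminal -1 (O); from (0,2,1) depth 7

value((0,2,1), X) = +1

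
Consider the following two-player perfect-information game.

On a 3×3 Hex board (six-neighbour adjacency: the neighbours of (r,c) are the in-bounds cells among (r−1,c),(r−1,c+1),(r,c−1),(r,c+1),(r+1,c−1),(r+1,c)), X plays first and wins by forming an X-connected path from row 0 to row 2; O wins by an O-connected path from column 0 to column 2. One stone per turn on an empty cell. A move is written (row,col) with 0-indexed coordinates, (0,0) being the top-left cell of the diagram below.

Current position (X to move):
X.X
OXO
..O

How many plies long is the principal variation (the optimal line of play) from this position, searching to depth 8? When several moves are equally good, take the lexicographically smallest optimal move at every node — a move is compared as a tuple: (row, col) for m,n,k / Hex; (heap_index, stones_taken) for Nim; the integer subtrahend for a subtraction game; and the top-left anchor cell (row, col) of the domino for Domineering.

[X.X/OXO/..O] X move#1: (0,1):+1/XXX/OXO/..O*, (2,0):+1/X.X/OXO/X.O, (2,1):+1/X.X/OXO/.XO
[XXX/OXO/..O] O move#2: (2,0):-1/XXX/OXO/O.O*, (2,1):-1/XXX/OXO/.OO
[XXX/OXO/O.O] X move#3: (2,1):+1/XXX/OXO/OXO*
[XXX/OXO/OXO] end (terminal -1, O#4); searched X.X/OXO/..O to 8

PV length from [X.X/OXO/..O]: 3 plies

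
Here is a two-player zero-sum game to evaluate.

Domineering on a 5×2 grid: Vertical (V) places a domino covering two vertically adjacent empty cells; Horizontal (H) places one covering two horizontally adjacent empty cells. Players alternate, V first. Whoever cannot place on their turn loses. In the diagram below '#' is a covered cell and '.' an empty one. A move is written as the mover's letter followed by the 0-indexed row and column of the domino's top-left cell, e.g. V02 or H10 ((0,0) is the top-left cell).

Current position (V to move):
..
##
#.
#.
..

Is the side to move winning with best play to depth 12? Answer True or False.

ply 1, V at ../##/#./#./.. | V21=-1→../##/##/##/..*; V31=-1→../##/#./##/.#
ply 2, H at ../##/##/##/.. | H00=+1→##/##/##/##/..*; H40=+1→../##/##/##/##
ply 3: ##/##/##/##/.. is terminal -1 (V); from ../##/#./#./.. depth 12

V winning at [../##/#./#./..]: False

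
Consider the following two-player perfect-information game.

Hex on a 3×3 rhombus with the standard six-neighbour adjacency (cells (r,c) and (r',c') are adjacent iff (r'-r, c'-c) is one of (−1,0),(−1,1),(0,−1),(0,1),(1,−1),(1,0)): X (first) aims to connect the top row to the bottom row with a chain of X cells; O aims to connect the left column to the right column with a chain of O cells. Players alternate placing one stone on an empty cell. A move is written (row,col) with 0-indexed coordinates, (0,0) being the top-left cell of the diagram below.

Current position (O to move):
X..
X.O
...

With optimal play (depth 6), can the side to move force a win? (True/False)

ply 1, O at X../X.O/... | (0,1)=-1→XO./X.O/...; (0,2)=-1→X.O/X.O/...; (1,1)=-1→X../XOO/...; (2,0)=+1→X../X.O/O..*; (2,1)=-1→X../X.O/.O.; (2,2)=-1→X../X.O/..O
ply 2, X at X../X.O/O.. | (0,1)=-1→XX./X.O/O..*; (0,2)=-1→X.X/X.O/O..; (1,1)=-1→X../XXO/O..; (2,1)=-1→X../X.O/OX.; (2,2)=-1→X../X.O/O.X
ply 3, O at XX./X.O/O.. | (0,2)=+1→XXO/X.O/O..*; (1,1)=+1→XX./XOO/O..; (2,1)=+1→XX./X.O/OO.; (2,2)=+1→XX./X.O/O.O
ply 4, X at XXO/X.O/O.. | (1,1)=-1→XXO/XXO/O..*; (2,1)=-1→XXO/X.O/OX.; (2,2)=-1→XXO/X.O/O.X
ply 5, O at XXO/XXO/O.. | (2,1)=+1→XXO/XXO/OO.*; (2,2)=-1→XXO/XXO/O.O
ply 6: XXO/XXO/OO. is terminal -1 (X); from X../X.O/... depth 6

O winning at [X../X.O/...]: True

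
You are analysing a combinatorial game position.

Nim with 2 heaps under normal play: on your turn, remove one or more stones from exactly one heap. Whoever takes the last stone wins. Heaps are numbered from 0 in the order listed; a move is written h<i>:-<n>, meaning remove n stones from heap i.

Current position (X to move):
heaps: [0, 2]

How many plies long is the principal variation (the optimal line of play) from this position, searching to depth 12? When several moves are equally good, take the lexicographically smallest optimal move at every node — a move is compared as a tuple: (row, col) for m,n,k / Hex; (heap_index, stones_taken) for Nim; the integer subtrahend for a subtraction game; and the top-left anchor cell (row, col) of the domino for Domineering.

PV length from [(0,2)]: 1 ply

p1 X@[(0,2)]: h1:-1[(0,1)]-1 h1:-2[(0,0)]+1*
p2 O@[(0,0)] terminal -1; root [(0,2)] d12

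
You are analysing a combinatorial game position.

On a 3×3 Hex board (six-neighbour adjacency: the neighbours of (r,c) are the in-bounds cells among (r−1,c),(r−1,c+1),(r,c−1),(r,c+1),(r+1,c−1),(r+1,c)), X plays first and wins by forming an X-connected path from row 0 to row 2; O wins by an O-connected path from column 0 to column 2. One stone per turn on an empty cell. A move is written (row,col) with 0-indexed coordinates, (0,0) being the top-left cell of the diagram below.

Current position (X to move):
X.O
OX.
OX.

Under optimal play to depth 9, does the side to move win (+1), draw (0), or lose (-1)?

ply 1, X at X.O/OX./OX. | (0,1)=+1→XXO/OX./OX.*; (1,2)=-1→X.O/OXX/OX.; (2,2)=-1→X.O/OX./OXX
ply 2: XXO/OX./OX. is terminal -1 (O); from X.O/OX./OX. depth 9

value(X.O/OX./OX., X) = +1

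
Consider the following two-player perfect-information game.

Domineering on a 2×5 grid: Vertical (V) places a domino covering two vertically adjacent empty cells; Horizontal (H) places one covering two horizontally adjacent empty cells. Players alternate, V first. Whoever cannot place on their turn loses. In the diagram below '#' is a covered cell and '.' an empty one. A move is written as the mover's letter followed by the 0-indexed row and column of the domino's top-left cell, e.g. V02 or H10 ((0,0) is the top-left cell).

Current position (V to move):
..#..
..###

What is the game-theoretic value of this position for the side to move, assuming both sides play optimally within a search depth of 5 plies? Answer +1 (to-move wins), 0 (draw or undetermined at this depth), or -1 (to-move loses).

p1 V@[..#../..###]: V00[#.#../#.###]+1* V01[.##../.####]+1
p2 H@[#.#../#.###]: H03[#.###/#.###]-1*
p3 V@[#.###/#.###]: V01[#####/#####]+1*
p4 H@[#####/#####] terminal -1; root [..#../..###] d5

value(..#../..###, V) = +1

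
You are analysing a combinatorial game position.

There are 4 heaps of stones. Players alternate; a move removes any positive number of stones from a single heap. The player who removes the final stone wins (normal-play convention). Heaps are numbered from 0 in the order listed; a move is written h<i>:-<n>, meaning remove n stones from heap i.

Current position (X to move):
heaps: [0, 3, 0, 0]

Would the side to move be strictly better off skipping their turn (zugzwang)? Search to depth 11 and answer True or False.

zugzwang((0,3,0,0), X) = False

ply 1, X at (0,3,0,0) | h1:-1=-1→(0,2,0,0); h1:-2=-1→(0,1,0,0); h1:-3=+1→(0,0,0,0)*
ply 2: (0,0,0,0) is terminal -1 (O); from (0,3,0,0) depth 11
suppose X passes — search the same position with O to move:
pass> ply 1, O at (0,3,0,0) | h1:-1=-1→(0,2,0,0); h1:-2=-1→(0,1,0,0); h1:-3=+1→(0,0,0,0)*
pass> ply 2: (0,0,0,0) is terminal -1 (X); from (0,3,0,0) depth 11
for X: play +1, pass -1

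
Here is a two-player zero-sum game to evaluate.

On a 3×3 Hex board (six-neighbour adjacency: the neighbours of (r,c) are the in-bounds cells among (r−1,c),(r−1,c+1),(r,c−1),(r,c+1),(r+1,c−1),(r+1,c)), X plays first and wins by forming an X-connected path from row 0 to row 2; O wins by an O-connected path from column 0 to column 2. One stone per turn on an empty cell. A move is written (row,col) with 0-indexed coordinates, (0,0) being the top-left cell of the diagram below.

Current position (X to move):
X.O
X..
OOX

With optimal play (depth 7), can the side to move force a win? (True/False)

p1 X@[X.O/X../OOX]: (0,1)[XXO/X../OOX]-1* (1,1)[X.O/XX./OOX]-1 (1,2)[X.O/X.X/OOX]-1
p2 O@[XXO/X../OOX]: (1,1)[XXO/XO./OOX]+1* (1,2)[XXO/X.O/OOX]+1
p3 X@[XXO/XO./OOX] terminal -1; root [X.O/X../OOX] d7

X winning at [X.O/X../OOX]: False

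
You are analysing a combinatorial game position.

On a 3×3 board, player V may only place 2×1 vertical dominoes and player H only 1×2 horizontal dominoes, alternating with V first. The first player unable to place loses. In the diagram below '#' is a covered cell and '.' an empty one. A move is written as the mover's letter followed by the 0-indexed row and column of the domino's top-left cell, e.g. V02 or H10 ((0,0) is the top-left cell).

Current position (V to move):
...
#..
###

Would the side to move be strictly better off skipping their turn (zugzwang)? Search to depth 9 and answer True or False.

zugzwang(.../#../###, V) = False

ply 1, V at .../#../### | V01=+1→.#./##./###*; V02=-1→..#/#.#/###
ply 2: .#./##./### is terminal -1 (H); from .../#../### depth 9
pass branch (H moves first from the same position):
  | ply 1, H at .../#../### | H00=-1→##./#../###; H01=+1→.##/#../###*; H11=+1→.../###/###
  | ply 2: .##/#../### is terminal -1 (V); from .../#../### depth 9
V moving scores +1; V passing scores -1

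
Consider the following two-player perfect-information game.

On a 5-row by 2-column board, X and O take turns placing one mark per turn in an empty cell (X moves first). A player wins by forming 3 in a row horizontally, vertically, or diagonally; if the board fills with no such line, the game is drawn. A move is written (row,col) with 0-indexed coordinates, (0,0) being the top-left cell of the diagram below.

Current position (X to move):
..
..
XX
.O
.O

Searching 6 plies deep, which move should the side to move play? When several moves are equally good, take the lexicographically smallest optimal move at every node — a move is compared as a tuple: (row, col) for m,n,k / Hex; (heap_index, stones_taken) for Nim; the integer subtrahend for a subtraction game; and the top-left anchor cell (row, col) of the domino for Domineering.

ply 1, X at ../../XX/.O/.O | (0,0)=+0→X./../XX/.O/.O; (0,1)=+1→.X/../XX/.O/.O*; (1,0)=+1→../X./XX/.O/.O; (1,1)=+1→../.X/XX/.O/.O; (3,0)=+1→../../XX/XO/.O; (4,0)=+0→../../XX/.O/XO
ply 2, O at .X/../XX/.O/.O | (0,0)=-1→OX/../XX/.O/.O*; (1,0)=-1→.X/O./XX/.O/.O; (1,1)=-1→.X/.O/XX/.O/.O; (3,0)=-1→.X/../XX/OO/.O; (4,0)=-1→.X/../XX/.O/OO
ply 3, X at OX/../XX/.O/.O | (1,0)=+1→OX/X./XX/.O/.O*; (1,1)=+1→OX/.X/XX/.O/.O; (3,0)=+1→OX/../XX/XO/.O; (4,0)=+1→OX/../XX/.O/XO
ply 4, O at OX/X./XX/.O/.O | (1,1)=-1→OX/XO/XX/.O/.O*; (3,0)=-1→OX/X./XX/OO/.O; (4,0)=-1→OX/X./XX/.O/OO
ply 5, X at OX/XO/XX/.O/.O | (3,0)=+1→OX/XO/XX/XO/.O*; (4,0)=+0→OX/XO/XX/.O/XO
ply 6: OX/XO/XX/XO/.O is terminal -1 (O); from ../../XX/.O/.O depth 6

X's best at [../../XX/.O/.O]: (0,1)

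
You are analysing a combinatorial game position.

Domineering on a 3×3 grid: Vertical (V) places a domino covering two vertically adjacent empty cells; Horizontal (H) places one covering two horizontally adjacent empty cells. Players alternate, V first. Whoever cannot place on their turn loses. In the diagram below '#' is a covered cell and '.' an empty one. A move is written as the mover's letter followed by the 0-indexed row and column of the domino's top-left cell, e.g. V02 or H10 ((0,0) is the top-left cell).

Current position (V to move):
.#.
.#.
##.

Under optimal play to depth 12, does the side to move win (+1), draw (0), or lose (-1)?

value(.#./.#./##., V) = +1

ply 1, V at .#./.#./##. | V00=+1→##./##./##.*; V02=+1→.##/.##/##.; V12=+1→.#./.##/###
ply 2: ##./##./##. is terminal -1 (H); from .#./.#./##. depth 12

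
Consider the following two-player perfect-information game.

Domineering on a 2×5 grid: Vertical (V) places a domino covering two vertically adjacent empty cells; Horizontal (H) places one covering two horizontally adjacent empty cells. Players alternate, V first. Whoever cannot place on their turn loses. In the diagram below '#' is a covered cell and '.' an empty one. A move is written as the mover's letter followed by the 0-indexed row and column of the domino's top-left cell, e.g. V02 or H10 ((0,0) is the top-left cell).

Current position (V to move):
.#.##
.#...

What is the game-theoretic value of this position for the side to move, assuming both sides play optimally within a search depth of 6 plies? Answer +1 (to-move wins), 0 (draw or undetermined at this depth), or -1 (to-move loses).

value(.#.##/.#..., V) = +1

p1 V@[.#.##/.#...]: V00[##.##/##...]-1 V02[.####/.##..]+1*
p2 H@[.####/.##..]: H13[.####/.####]-1*
p3 V@[.####/.####]: V00[#####/#####]+1*
p4 H@[#####/#####] terminal -1; root [.#.##/.#...] d6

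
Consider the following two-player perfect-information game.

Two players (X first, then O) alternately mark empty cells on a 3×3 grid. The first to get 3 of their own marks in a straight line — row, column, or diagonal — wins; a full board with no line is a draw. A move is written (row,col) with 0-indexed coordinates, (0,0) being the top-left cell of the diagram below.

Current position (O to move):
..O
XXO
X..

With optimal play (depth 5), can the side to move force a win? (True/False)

O winning at [..O/XXO/X..]: True

ply 1, O at ..O/XXO/X.. | (0,0)=+1→O.O/XXO/X..*; (0,1)=-1→.OO/XXO/X..; (2,1)=-1→..O/XXO/XO.; (2,2)=+1→..O/XXO/X.O
ply 2, X at O.O/XXO/X.. | (0,1)=-1→OXO/XXO/X..*; (2,1)=-1→O.O/XXO/XX.; (2,2)=-1→O.O/XXO/X.X
ply 3, O at OXO/XXO/X.. | (2,1)=+0→OXO/XXO/XO.; (2,2)=+1→OXO/XXO/X.O*
ply 4: OXO/XXO/X.O is terminal -1 (X); from ..O/XXO/X.. depth 5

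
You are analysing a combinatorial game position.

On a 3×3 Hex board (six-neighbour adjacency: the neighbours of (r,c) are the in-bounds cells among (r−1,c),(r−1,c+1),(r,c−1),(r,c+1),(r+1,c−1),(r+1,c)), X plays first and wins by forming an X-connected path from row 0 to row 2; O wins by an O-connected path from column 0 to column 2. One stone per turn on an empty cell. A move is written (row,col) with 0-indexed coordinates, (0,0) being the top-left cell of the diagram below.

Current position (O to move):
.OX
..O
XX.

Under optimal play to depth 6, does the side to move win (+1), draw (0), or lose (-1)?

value(.OX/..O/XX., O) = +1

ply 1, O at .OX/..O/XX. | (0,0)=-1→OOX/..O/XX.; (1,0)=-1→.OX/O.O/XX.; (1,1)=+1→.OX/.OO/XX.*; (2,2)=-1→.OX/..O/XXO
ply 2, X at .OX/.OO/XX. | (0,0)=-1→XOX/.OO/XX.*; (1,0)=-1→.OX/XOO/XX.; (2,2)=-1→.OX/.OO/XXX
ply 3, O at XOX/.OO/XX. | (1,0)=+1→XOX/OOO/XX.*; (2,2)=-1→XOX/.OO/XXO
ply 4: XOX/OOO/XX. is terminal -1 (X); from .OX/..O/XX. depth 6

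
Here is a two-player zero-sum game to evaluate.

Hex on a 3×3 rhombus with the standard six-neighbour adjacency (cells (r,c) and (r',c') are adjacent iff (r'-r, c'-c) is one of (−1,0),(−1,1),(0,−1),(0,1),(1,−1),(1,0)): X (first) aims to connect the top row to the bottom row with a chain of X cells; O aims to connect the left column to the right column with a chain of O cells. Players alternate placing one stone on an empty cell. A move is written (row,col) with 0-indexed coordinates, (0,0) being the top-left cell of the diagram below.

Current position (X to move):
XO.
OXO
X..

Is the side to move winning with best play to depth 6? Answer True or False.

X winning at [XO./OXO/X..]: True

ply 1, X at XO./OXO/X.. | (0,2)=+1→XOX/OXO/X..*; (2,1)=-1→XO./OXO/XX.; (2,2)=-1→XO./OXO/X.X
ply 2: XOX/OXO/X.. is terminal -1 (O); from XO./OXO/X.. depth 6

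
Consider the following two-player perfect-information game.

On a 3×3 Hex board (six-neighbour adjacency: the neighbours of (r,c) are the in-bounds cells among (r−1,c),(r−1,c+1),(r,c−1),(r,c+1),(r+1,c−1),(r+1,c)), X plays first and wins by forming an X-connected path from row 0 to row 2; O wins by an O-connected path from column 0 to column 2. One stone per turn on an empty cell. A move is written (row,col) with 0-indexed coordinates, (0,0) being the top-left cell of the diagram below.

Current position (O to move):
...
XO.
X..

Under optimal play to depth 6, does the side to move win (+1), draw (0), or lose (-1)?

p1 O@[.../XO./X..]: (0,0)[O../XO./X..]-1* (0,1)[.O./XO./X..]-1 (0,2)[..O/XO./X..]-1 (1,2)[.../XOO/X..]-1 (2,1)[.../XO./XO.]-1 (2,2)[.../XO./X.O]-1
p2 X@[O../XO./X..]: (0,1)[OX./XO./X..]+1* (0,2)[O.X/XO./X..]+1 (1,2)[O../XOX/X..]+1 (2,1)[O../XO./XX.]-1 (2,2)[O../XO./X.X]-1
p3 O@[OX./XO./X..] terminal -1; root [.../XO./X..] d6

value(.../XO./X.., O) = -1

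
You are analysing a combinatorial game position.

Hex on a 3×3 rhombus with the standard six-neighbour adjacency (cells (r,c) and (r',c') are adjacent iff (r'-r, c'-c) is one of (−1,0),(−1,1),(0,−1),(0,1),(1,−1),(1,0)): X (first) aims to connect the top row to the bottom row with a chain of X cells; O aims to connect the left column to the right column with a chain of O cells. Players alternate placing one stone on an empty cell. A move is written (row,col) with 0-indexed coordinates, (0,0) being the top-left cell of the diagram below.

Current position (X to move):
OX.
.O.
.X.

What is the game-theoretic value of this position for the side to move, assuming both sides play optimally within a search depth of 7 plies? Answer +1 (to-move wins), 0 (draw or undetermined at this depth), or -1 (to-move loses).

[OX./.O./.X.] X move#1: (0,2):-1/OXX/.O./.X.*, (1,0):-1/OX./XO./.X., (1,2):-1/OX./.OX/.X., (2,0):-1/OX./.O./XX., (2,2):-1/OX./.O./.XX
[OXX/.O./.X.] O move#2: (1,0):-1/OXX/OO./.X., (1,2):+1/OXX/.OO/.X.*, (2,0):-1/OXX/.O./OX., (2,2):-1/OXX/.O./.XO
[OXX/.OO/.X.] X move#3: (1,0):-1/OXX/XOO/.X.*, (2,0):-1/OXX/.OO/XX., (2,2):-1/OXX/.OO/.XX
[OXX/XOO/.X.] O move#4: (2,0):+1/OXX/XOO/OX.*, (2,2):-1/OXX/XOO/.XO
[OXX/XOO/OX.] end (terminal -1, X#5); searched OX./.O./.X. to 7

value(OX./.O./.X., X) = -1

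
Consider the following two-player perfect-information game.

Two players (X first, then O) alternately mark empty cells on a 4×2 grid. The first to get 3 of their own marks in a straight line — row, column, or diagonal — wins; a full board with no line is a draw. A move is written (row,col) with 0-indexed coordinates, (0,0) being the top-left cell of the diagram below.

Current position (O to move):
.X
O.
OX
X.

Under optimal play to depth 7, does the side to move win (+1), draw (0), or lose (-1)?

value(.X/O./OX/X., O) = +1

p1 O@[.X/O./OX/X.]: (0,0)[OX/O./OX/X.]+1* (1,1)[.X/OO/OX/X.]+0 (3,1)[.X/O./OX/XO]-1
p2 X@[OX/O./OX/X.] terminal -1; root [.X/O./OX/X.] d7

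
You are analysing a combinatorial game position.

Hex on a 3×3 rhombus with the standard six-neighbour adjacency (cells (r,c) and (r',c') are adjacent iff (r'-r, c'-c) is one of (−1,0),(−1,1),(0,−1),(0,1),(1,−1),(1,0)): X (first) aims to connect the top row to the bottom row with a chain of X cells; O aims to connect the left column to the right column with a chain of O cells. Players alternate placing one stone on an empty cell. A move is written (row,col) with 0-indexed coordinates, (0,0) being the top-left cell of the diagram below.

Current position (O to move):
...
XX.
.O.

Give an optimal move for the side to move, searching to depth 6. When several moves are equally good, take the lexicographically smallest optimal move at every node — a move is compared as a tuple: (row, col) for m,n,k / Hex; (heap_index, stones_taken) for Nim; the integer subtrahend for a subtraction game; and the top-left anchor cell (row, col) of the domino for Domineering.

O's best at [.../XX./.O.]: (2,0)

ply 1, O at .../XX./.O. | (0,0)=-1→O../XX./.O.; (0,1)=-1→.O./XX./.O.; (0,2)=-1→..O/XX./.O.; (1,2)=-1→.../XXO/.O.; (2,0)=+1→.../XX./OO.*; (2,2)=-1→.../XX./.OO
ply 2, X at .../XX./OO. | (0,0)=-1→X../XX./OO.*; (0,1)=-1→.X./XX./OO.; (0,2)=-1→..X/XX./OO.; (1,2)=-1→.../XXX/OO.; (2,2)=-1→.../XX./OOX
ply 3, O at X../XX./OO. | (0,1)=+1→XO./XX./OO.*; (0,2)=+1→X.O/XX./OO.; (1,2)=+1→X../XXO/OO.; (2,2)=+1→X../XX./OOO
ply 4, X at XO./XX./OO. | (0,2)=-1→XOX/XX./OO.*; (1,2)=-1→XO./XXX/OO.; (2,2)=-1→XO./XX./OOX
ply 5, O at XOX/XX./OO. | (1,2)=+1→XOX/XXO/OO.*; (2,2)=+1→XOX/XX./OOO
ply 6: XOX/XXO/OO. is terminal -1 (X); from .../XX./.O. depth 6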